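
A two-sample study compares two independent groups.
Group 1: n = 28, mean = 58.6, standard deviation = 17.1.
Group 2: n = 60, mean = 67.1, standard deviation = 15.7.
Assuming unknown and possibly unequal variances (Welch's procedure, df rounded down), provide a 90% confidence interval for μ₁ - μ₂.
(-14.90, -2.10)

Difference: x̄₁ - x̄₂ = -8.50
SE = √(s₁²/n₁ + s₂²/n₂) = √(17.1²/28 + 15.7²/60) = 3.8146
df = 48.95 → 48 (Welch–Satterthwaite, rounded down)
t* = 1.677

CI: -8.50 ± 1.677 · 3.8146 = -8.50 ± 6.40 = (-14.90, -2.10)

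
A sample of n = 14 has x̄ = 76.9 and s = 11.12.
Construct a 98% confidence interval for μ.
(69.02, 84.78)

t-interval (σ unknown):
df = n - 1 = 13
t* = 2.650 for 98% confidence

Margin of error = t* · s/√n = 2.650 · 11.12/√14 = 7.88

CI: (69.02, 84.78)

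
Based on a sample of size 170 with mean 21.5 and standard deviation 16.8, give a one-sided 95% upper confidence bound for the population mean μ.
μ ≤ 23.63

Upper bound (one-sided):
t* = 1.654 (one-sided for 95%)
Upper bound = x̄ + t* · s/√n = 21.5 + 1.654 · 16.8/√170 = 23.63

We are 95% confident that μ ≤ 23.63.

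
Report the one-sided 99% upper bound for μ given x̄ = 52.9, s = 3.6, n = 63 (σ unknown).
μ ≤ 53.98

Upper bound (one-sided):
t* = 2.388 (one-sided for 99%)
Upper bound = x̄ + t* · s/√n = 52.9 + 2.388 · 3.6/√63 = 53.98

We are 99% confident that μ ≤ 53.98.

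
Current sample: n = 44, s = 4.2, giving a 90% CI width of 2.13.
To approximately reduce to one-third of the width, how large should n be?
n ≈ 396

CI width ∝ 1/√n
To reduce width by factor 3, need √n to grow by 3 → need 3² = 9 times as many samples.

Current: n = 44, width = 2.13
New: n = 396, width ≈ 0.70

Width reduced by factor of 2.13/0.70 = 3.04.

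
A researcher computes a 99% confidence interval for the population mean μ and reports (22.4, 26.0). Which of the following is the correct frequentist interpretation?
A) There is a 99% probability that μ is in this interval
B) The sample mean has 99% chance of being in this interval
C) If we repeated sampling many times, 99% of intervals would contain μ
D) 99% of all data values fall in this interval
C

A) Wrong — μ is fixed; the randomness lives in the interval, not in μ.
B) Wrong — x̄ is observed and sits in the interval by construction.
C) Correct — this is the frequentist long-run coverage interpretation.
D) Wrong — a CI is about the parameter μ, not individual data values.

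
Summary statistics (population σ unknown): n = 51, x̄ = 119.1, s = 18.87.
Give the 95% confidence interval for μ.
(113.79, 124.41)

t-interval (σ unknown):
df = n - 1 = 50
t* = 2.009 for 95% confidence

Margin of error = t* · s/√n = 2.009 · 18.87/√51 = 5.31

CI: (113.79, 124.41)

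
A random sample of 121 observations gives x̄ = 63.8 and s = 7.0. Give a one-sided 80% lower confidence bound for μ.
μ ≥ 63.26

Lower bound (one-sided):
t* = 0.845 (one-sided for 80%)
Lower bound = x̄ - t* · s/√n = 63.8 - 0.845 · 7.0/√121 = 63.26

We are 80% confident that μ ≥ 63.26.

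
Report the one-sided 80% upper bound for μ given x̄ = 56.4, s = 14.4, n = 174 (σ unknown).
μ ≤ 57.32

Upper bound (one-sided):
t* = 0.844 (one-sided for 80%)
Upper bound = x̄ + t* · s/√n = 56.4 + 0.844 · 14.4/√174 = 57.32

We are 80% confident that μ ≤ 57.32.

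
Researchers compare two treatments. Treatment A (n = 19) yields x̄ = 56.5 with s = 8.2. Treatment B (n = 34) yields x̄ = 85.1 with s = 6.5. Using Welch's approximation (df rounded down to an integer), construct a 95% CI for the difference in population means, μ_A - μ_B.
(-33.07, -24.13)

Difference: x̄₁ - x̄₂ = -28.60
SE = √(s₁²/n₁ + s₂²/n₂) = √(8.2²/19 + 6.5²/34) = 2.1867
df = 30.79 → 30 (Welch–Satterthwaite, rounded down)
t* = 2.042

CI: -28.60 ± 2.042 · 2.1867 = -28.60 ± 4.47 = (-33.07, -24.13)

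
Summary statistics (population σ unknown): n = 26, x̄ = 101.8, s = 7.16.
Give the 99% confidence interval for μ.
(97.89, 105.71)

t-interval (σ unknown):
df = n - 1 = 25
t* = 2.787 for 99% confidence

Margin of error = t* · s/√n = 2.787 · 7.16/√26 = 3.91

CI: (97.89, 105.71)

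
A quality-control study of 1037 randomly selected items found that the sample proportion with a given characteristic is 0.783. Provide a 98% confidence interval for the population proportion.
(0.753, 0.813)

Proportion CI:
SE = √(p̂(1-p̂)/n) = √(0.783 · 0.217 / 1037) = 0.01280

z* = 2.326
Margin = z* · SE = 2.326 · 0.01280 = 0.0298

CI: 0.783 ± 0.0298 = (0.753, 0.813)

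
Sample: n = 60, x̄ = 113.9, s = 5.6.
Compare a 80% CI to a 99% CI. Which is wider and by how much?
99% CI is wider by 1.98

df = 59
80% CI: t* = 1.296, (112.96, 114.84), width = 2 · t* · s/√n = 1.87
99% CI: t* = 2.662, (111.98, 115.82), width = 2 · t* · s/√n = 3.85

The 99% CI is wider by 3.85 - 1.87 = 1.98.
Higher confidence requires a wider interval.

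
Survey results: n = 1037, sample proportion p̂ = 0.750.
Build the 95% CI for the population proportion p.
(0.724, 0.776)

Proportion CI:
SE = √(p̂(1-p̂)/n) = √(0.750 · 0.250 / 1037) = 0.01345

z* = 1.960
Margin = z* · SE = 1.960 · 0.01345 = 0.0264

CI: 0.750 ± 0.0264 = (0.724, 0.776)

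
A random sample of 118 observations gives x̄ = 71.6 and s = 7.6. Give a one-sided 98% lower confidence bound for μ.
μ ≥ 70.15

Lower bound (one-sided):
t* = 2.077 (one-sided for 98%)
Lower bound = x̄ - t* · s/√n = 71.6 - 2.077 · 7.6/√118 = 70.15

We are 98% confident that μ ≥ 70.15.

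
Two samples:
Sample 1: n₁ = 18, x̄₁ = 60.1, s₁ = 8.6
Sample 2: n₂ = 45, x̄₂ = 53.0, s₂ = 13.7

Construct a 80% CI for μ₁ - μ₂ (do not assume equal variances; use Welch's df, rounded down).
(3.36, 10.84)

Difference: x̄₁ - x̄₂ = 7.10
SE = √(s₁²/n₁ + s₂²/n₂) = √(8.6²/18 + 13.7²/45) = 2.8775
df = 49.37 → 49 (Welch–Satterthwaite, rounded down)
t* = 1.299

CI: 7.10 ± 1.299 · 2.8775 = 7.10 ± 3.74 = (3.36, 10.84)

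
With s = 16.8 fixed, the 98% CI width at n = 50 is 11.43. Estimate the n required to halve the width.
n ≈ 200

CI width ∝ 1/√n
To reduce width by factor 2, need √n to grow by 2 → need 2² = 4 times as many samples.

Current: n = 50, width = 11.43
New: n = 200, width ≈ 5.57

Width reduced by factor of 11.43/5.57 = 2.05.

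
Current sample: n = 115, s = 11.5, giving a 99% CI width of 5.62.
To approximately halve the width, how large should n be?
n ≈ 460

CI width ∝ 1/√n
To reduce width by factor 2, need √n to grow by 2 → need 2² = 4 times as many samples.

Current: n = 115, width = 5.62
New: n = 460, width ≈ 2.77

Width reduced by factor of 5.62/2.77 = 2.03.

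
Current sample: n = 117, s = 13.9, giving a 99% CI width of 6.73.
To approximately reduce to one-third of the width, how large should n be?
n ≈ 1053

CI width ∝ 1/√n
To reduce width by factor 3, need √n to grow by 3 → need 3² = 9 times as many samples.

Current: n = 117, width = 6.73
New: n = 1053, width ≈ 2.21

Width reduced by factor of 6.73/2.21 = 3.05.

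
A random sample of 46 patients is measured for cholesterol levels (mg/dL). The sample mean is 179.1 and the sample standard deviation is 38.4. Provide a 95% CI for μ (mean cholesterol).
(167.70, 190.50)

t-interval (σ unknown):
df = n - 1 = 45
t* = 2.014 for 95% confidence

Margin of error = t* · s/√n = 2.014 · 38.4/√46 = 11.40

CI: (167.70, 190.50)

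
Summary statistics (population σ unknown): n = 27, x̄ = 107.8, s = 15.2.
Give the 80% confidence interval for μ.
(103.95, 111.65)

t-interval (σ unknown):
df = n - 1 = 26
t* = 1.315 for 80% confidence

Margin of error = t* · s/√n = 1.315 · 15.2/√27 = 3.85

CI: (103.95, 111.65)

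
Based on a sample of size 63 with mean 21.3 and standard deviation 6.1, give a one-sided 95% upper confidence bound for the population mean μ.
μ ≤ 22.58

Upper bound (one-sided):
t* = 1.670 (one-sided for 95%)
Upper bound = x̄ + t* · s/√n = 21.3 + 1.670 · 6.1/√63 = 22.58

We are 95% confident that μ ≤ 22.58.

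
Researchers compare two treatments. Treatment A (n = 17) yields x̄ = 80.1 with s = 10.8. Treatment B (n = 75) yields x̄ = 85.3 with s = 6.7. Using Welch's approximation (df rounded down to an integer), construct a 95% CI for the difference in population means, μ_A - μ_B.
(-10.94, 0.54)

Difference: x̄₁ - x̄₂ = -5.20
SE = √(s₁²/n₁ + s₂²/n₂) = √(10.8²/17 + 6.7²/75) = 2.7312
df = 18.88 → 18 (Welch–Satterthwaite, rounded down)
t* = 2.101

CI: -5.20 ± 2.101 · 2.7312 = -5.20 ± 5.74 = (-10.94, 0.54)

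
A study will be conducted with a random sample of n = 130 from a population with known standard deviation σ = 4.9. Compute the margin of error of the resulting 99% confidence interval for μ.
Margin of error = 1.11

Margin of error = z* · σ/√n
= 2.576 · 4.9/√130
= 2.576 · 4.9/11.4018
= 1.11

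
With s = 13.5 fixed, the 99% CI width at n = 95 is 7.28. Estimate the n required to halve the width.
n ≈ 380

CI width ∝ 1/√n
To reduce width by factor 2, need √n to grow by 2 → need 2² = 4 times as many samples.

Current: n = 95, width = 7.28
New: n = 380, width ≈ 3.59

Width reduced by factor of 7.28/3.59 = 2.03.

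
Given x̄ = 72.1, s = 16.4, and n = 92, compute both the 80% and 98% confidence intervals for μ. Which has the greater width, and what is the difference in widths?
98% CI is wider by 3.69

df = 91
80% CI: t* = 1.291, (69.89, 74.31), width = 2 · t* · s/√n = 4.41
98% CI: t* = 2.368, (68.05, 76.15), width = 2 · t* · s/√n = 8.10

The 98% CI is wider by 8.10 - 4.41 = 3.69.
Higher confidence requires a wider interval.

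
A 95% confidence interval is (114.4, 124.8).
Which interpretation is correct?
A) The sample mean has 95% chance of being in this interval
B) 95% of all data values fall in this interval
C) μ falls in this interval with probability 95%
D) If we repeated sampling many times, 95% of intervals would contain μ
D

A) Wrong — x̄ is observed and sits in the interval by construction.
B) Wrong — a CI is about the parameter μ, not individual data values.
C) Wrong — μ is fixed; the randomness lives in the interval, not in μ.
D) Correct — this is the frequentist long-run coverage interpretation.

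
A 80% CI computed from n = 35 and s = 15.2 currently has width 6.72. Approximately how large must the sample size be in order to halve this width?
n ≈ 140

CI width ∝ 1/√n
To reduce width by factor 2, need √n to grow by 2 → need 2² = 4 times as many samples.

Current: n = 35, width = 6.72
New: n = 140, width ≈ 3.31

Width reduced by factor of 6.72/3.31 = 2.03.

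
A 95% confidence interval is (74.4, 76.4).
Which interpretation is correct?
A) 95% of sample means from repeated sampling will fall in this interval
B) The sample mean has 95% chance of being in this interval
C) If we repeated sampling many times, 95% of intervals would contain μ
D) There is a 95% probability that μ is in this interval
C

A) Wrong — coverage applies to intervals containing μ, not to future x̄ values.
B) Wrong — x̄ is observed and sits in the interval by construction.
C) Correct — this is the frequentist long-run coverage interpretation.
D) Wrong — μ is fixed; the randomness lives in the interval, not in μ.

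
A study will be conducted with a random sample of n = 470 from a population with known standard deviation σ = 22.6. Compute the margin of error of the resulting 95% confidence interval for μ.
Margin of error = 2.04

Margin of error = z* · σ/√n
= 1.960 · 22.6/√470
= 1.960 · 22.6/21.6795
= 2.04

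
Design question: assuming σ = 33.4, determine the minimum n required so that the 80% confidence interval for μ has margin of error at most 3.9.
n ≥ 121

For margin E ≤ 3.9:
n ≥ (z* · σ / E)²
n ≥ (1.282 · 33.4 / 3.9)²
n ≥ 120.54

Minimum n = 121 (rounding up)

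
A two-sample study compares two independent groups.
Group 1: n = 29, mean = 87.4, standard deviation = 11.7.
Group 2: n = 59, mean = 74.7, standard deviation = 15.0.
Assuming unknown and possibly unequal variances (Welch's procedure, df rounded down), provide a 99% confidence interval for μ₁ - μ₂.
(4.96, 20.44)

Difference: x̄₁ - x̄₂ = 12.70
SE = √(s₁²/n₁ + s₂²/n₂) = √(11.7²/29 + 15.0²/59) = 2.9213
df = 69.59 → 69 (Welch–Satterthwaite, rounded down)
t* = 2.649

CI: 12.70 ± 2.649 · 2.9213 = 12.70 ± 7.74 = (4.96, 20.44)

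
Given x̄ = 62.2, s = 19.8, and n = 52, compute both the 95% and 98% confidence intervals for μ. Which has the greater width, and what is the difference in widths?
98% CI is wider by 2.16

df = 51
95% CI: t* = 2.008, (56.69, 67.71), width = 2 · t* · s/√n = 11.03
98% CI: t* = 2.402, (55.60, 68.80), width = 2 · t* · s/√n = 13.19

The 98% CI is wider by 13.19 - 11.03 = 2.16.
Higher confidence requires a wider interval.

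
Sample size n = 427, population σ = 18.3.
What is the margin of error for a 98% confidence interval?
Margin of error = 2.06

Margin of error = z* · σ/√n
= 2.326 · 18.3/√427
= 2.326 · 18.3/20.6640
= 2.06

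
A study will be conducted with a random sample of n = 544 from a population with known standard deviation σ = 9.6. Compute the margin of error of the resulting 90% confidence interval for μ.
Margin of error = 0.68

Margin of error = z* · σ/√n
= 1.645 · 9.6/√544
= 1.645 · 9.6/23.3238
= 0.68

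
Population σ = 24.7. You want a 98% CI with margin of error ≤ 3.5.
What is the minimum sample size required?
n ≥ 270

For margin E ≤ 3.5:
n ≥ (z* · σ / E)²
n ≥ (2.326 · 24.7 / 3.5)²
n ≥ 269.45

Minimum n = 270 (rounding up)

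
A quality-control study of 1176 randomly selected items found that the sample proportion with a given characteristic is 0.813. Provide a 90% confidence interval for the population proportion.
(0.794, 0.832)

Proportion CI:
SE = √(p̂(1-p̂)/n) = √(0.813 · 0.187 / 1176) = 0.01137

z* = 1.645
Margin = z* · SE = 1.645 · 0.01137 = 0.0187

CI: 0.813 ± 0.0187 = (0.794, 0.832)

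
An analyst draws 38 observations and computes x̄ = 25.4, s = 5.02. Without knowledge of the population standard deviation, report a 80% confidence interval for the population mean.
(24.34, 26.46)

t-interval (σ unknown):
df = n - 1 = 37
t* = 1.305 for 80% confidence

Margin of error = t* · s/√n = 1.305 · 5.02/√38 = 1.06

CI: (24.34, 26.46)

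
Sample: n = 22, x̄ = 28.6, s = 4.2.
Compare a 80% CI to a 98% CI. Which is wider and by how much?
98% CI is wider by 2.14

df = 21
80% CI: t* = 1.323, (27.42, 29.78), width = 2 · t* · s/√n = 2.37
98% CI: t* = 2.518, (26.35, 30.85), width = 2 · t* · s/√n = 4.51

The 98% CI is wider by 4.51 - 2.37 = 2.14.
Higher confidence requires a wider interval.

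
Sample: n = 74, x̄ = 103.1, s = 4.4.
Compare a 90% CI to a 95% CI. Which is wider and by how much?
95% CI is wider by 0.34

df = 73
90% CI: t* = 1.666, (102.25, 103.95), width = 2 · t* · s/√n = 1.70
95% CI: t* = 1.993, (102.08, 104.12), width = 2 · t* · s/√n = 2.04

The 95% CI is wider by 2.04 - 1.70 = 0.34.
Higher confidence requires a wider interval.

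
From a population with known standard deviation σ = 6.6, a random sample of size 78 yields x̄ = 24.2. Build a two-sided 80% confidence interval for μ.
(23.24, 25.16)

z-interval (σ known):
z* = 1.282 for 80% confidence

Margin of error = z* · σ/√n = 1.282 · 6.6/√78 = 0.96

CI: (24.2 - 0.96, 24.2 + 0.96) = (23.24, 25.16)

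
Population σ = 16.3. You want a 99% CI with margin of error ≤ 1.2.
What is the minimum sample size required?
n ≥ 1225

For margin E ≤ 1.2:
n ≥ (z* · σ / E)²
n ≥ (2.576 · 16.3 / 1.2)²
n ≥ 1224.35

Minimum n = 1225 (rounding up)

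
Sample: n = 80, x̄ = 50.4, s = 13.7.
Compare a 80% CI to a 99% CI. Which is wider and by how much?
99% CI is wider by 4.13

df = 79
80% CI: t* = 1.292, (48.42, 52.38), width = 2 · t* · s/√n = 3.96
99% CI: t* = 2.640, (46.36, 54.44), width = 2 · t* · s/√n = 8.09

The 99% CI is wider by 8.09 - 3.96 = 4.13.
Higher confidence requires a wider interval.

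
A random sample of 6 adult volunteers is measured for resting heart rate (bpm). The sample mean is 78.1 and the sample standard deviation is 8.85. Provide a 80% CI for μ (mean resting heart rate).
(72.77, 83.43)

t-interval (σ unknown):
df = n - 1 = 5
t* = 1.476 for 80% confidence

Margin of error = t* · s/√n = 1.476 · 8.85/√6 = 5.33

CI: (72.77, 83.43)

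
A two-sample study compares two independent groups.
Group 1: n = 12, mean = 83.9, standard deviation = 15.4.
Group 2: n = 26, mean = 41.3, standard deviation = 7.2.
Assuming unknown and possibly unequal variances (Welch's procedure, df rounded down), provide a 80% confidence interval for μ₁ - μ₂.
(36.30, 48.90)

Difference: x̄₁ - x̄₂ = 42.60
SE = √(s₁²/n₁ + s₂²/n₂) = √(15.4²/12 + 7.2²/26) = 4.6645
df = 13.27 → 13 (Welch–Satterthwaite, rounded down)
t* = 1.350

CI: 42.60 ± 1.350 · 4.6645 = 42.60 ± 6.30 = (36.30, 48.90)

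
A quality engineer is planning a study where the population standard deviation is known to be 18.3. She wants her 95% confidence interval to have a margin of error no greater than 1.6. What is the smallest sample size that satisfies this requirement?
n ≥ 503

For margin E ≤ 1.6:
n ≥ (z* · σ / E)²
n ≥ (1.960 · 18.3 / 1.6)²
n ≥ 502.54

Minimum n = 503 (rounding up)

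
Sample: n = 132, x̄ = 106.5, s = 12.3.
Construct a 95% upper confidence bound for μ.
μ ≤ 108.27

Upper bound (one-sided):
t* = 1.657 (one-sided for 95%)
Upper bound = x̄ + t* · s/√n = 106.5 + 1.657 · 12.3/√132 = 108.27

We are 95% confident that μ ≤ 108.27.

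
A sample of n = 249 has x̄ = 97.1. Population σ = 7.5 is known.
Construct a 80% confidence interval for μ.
(96.49, 97.71)

z-interval (σ known):
z* = 1.282 for 80% confidence

Margin of error = z* · σ/√n = 1.282 · 7.5/√249 = 0.61

CI: (97.1 - 0.61, 97.1 + 0.61) = (96.49, 97.71)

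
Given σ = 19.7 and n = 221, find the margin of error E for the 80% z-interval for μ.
Margin of error = 1.70

Margin of error = z* · σ/√n
= 1.282 · 19.7/√221
= 1.282 · 19.7/14.8661
= 1.70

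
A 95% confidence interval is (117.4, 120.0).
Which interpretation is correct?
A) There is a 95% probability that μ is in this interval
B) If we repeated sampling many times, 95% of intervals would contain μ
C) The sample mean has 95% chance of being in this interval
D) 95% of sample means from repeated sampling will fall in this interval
B

A) Wrong — μ is fixed; the randomness lives in the interval, not in μ.
B) Correct — this is the frequentist long-run coverage interpretation.
C) Wrong — x̄ is observed and sits in the interval by construction.
D) Wrong — coverage applies to intervals containing μ, not to future x̄ values.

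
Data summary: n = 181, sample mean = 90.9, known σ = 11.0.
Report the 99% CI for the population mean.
(88.79, 93.01)

z-interval (σ known):
z* = 2.576 for 99% confidence

Margin of error = z* · σ/√n = 2.576 · 11.0/√181 = 2.11

CI: (90.9 - 2.11, 90.9 + 2.11) = (88.79, 93.01)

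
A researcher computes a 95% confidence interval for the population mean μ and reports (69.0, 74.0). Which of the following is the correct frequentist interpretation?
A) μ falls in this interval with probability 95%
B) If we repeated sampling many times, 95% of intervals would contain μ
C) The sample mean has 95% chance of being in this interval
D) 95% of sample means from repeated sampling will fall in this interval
B

A) Wrong — μ is fixed; the randomness lives in the interval, not in μ.
B) Correct — this is the frequentist long-run coverage interpretation.
C) Wrong — x̄ is observed and sits in the interval by construction.
D) Wrong — coverage applies to intervals containing μ, not to future x̄ values.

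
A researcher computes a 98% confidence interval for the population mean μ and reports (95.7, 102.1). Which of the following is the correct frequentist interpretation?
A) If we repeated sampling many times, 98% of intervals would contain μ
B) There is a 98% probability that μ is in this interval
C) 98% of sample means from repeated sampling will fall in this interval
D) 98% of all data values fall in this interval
A

A) Correct — this is the frequentist long-run coverage interpretation.
B) Wrong — μ is fixed; the randomness lives in the interval, not in μ.
C) Wrong — coverage applies to intervals containing μ, not to future x̄ values.
D) Wrong — a CI is about the parameter μ, not individual data values.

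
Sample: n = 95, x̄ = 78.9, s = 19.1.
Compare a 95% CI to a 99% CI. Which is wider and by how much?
99% CI is wider by 2.52

df = 94
95% CI: t* = 1.986, (75.01, 82.79), width = 2 · t* · s/√n = 7.78
99% CI: t* = 2.629, (73.75, 84.05), width = 2 · t* · s/√n = 10.30

The 99% CI is wider by 10.30 - 7.78 = 2.52.
Higher confidence requires a wider interval.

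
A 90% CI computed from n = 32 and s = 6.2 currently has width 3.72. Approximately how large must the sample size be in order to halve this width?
n ≈ 128

CI width ∝ 1/√n
To reduce width by factor 2, need √n to grow by 2 → need 2² = 4 times as many samples.

Current: n = 32, width = 3.72
New: n = 128, width ≈ 1.82

Width reduced by factor of 3.72/1.82 = 2.04.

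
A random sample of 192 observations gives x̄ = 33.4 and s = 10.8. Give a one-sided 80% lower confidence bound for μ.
μ ≥ 32.74

Lower bound (one-sided):
t* = 0.844 (one-sided for 80%)
Lower bound = x̄ - t* · s/√n = 33.4 - 0.844 · 10.8/√192 = 32.74

We are 80% confident that μ ≥ 32.74.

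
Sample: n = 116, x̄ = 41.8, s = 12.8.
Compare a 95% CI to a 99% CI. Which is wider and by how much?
99% CI is wider by 1.52

df = 115
95% CI: t* = 1.981, (39.45, 44.15), width = 2 · t* · s/√n = 4.71
99% CI: t* = 2.619, (38.69, 44.91), width = 2 · t* · s/√n = 6.23

The 99% CI is wider by 6.23 - 4.71 = 1.52.
Higher confidence requires a wider interval.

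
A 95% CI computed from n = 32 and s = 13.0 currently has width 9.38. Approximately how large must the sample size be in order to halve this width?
n ≈ 128

CI width ∝ 1/√n
To reduce width by factor 2, need √n to grow by 2 → need 2² = 4 times as many samples.

Current: n = 32, width = 9.38
New: n = 128, width ≈ 4.55

Width reduced by factor of 9.38/4.55 = 2.06.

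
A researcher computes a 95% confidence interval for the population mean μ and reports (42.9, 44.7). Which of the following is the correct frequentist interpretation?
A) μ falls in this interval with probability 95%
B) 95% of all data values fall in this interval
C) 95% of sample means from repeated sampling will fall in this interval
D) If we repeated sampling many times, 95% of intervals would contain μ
D

A) Wrong — μ is fixed; the randomness lives in the interval, not in μ.
B) Wrong — a CI is about the parameter μ, not individual data values.
C) Wrong — coverage applies to intervals containing μ, not to future x̄ values.
D) Correct — this is the frequentist long-run coverage interpretation.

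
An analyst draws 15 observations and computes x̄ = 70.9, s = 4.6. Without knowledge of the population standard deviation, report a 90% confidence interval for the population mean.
(68.81, 72.99)

t-interval (σ unknown):
df = n - 1 = 14
t* = 1.761 for 90% confidence

Margin of error = t* · s/√n = 1.761 · 4.6/√15 = 2.09

CI: (68.81, 72.99)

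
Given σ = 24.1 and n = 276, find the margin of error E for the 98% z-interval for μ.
Margin of error = 3.37

Margin of error = z* · σ/√n
= 2.326 · 24.1/√276
= 2.326 · 24.1/16.6132
= 3.37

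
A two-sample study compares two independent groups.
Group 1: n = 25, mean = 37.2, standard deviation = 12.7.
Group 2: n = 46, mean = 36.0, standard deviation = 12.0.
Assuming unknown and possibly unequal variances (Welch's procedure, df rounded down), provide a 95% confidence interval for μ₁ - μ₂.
(-5.03, 7.43)

Difference: x̄₁ - x̄₂ = 1.20
SE = √(s₁²/n₁ + s₂²/n₂) = √(12.7²/25 + 12.0²/46) = 3.0955
df = 47.03 → 47 (Welch–Satterthwaite, rounded down)
t* = 2.012

CI: 1.20 ± 2.012 · 3.0955 = 1.20 ± 6.23 = (-5.03, 7.43)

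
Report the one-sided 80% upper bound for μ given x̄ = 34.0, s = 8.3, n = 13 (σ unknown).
μ ≤ 36.01

Upper bound (one-sided):
t* = 0.873 (one-sided for 80%)
Upper bound = x̄ + t* · s/√n = 34.0 + 0.873 · 8.3/√13 = 36.01

We are 80% confident that μ ≤ 36.01.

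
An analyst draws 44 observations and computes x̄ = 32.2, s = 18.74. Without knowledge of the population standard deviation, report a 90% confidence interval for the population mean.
(27.45, 36.95)

t-interval (σ unknown):
df = n - 1 = 43
t* = 1.681 for 90% confidence

Margin of error = t* · s/√n = 1.681 · 18.74/√44 = 4.75

CI: (27.45, 36.95)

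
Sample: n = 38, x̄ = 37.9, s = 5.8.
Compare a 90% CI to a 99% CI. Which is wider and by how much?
99% CI is wider by 1.94

df = 37
90% CI: t* = 1.687, (36.31, 39.49), width = 2 · t* · s/√n = 3.17
99% CI: t* = 2.715, (35.35, 40.45), width = 2 · t* · s/√n = 5.11

The 99% CI is wider by 5.11 - 3.17 = 1.94.
Higher confidence requires a wider interval.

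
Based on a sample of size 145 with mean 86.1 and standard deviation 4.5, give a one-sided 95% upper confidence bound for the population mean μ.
μ ≤ 86.72

Upper bound (one-sided):
t* = 1.656 (one-sided for 95%)
Upper bound = x̄ + t* · s/√n = 86.1 + 1.656 · 4.5/√145 = 86.72

We are 95% confident that μ ≤ 86.72.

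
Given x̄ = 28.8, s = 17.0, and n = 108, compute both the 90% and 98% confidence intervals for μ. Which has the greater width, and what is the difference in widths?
98% CI is wider by 2.30

df = 107
90% CI: t* = 1.659, (26.09, 31.51), width = 2 · t* · s/√n = 5.43
98% CI: t* = 2.362, (24.94, 32.66), width = 2 · t* · s/√n = 7.73

The 98% CI is wider by 7.73 - 5.43 = 2.30.
Higher confidence requires a wider interval.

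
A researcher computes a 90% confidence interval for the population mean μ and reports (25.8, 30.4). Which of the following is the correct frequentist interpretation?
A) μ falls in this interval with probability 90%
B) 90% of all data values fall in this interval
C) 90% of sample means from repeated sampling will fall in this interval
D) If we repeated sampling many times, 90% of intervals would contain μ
D

A) Wrong — μ is fixed; the randomness lives in the interval, not in μ.
B) Wrong — a CI is about the parameter μ, not individual data values.
C) Wrong — coverage applies to intervals containing μ, not to future x̄ values.
D) Correct — this is the frequentist long-run coverage interpretation.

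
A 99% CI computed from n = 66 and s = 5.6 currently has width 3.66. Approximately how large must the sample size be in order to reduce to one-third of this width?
n ≈ 594

CI width ∝ 1/√n
To reduce width by factor 3, need √n to grow by 3 → need 3² = 9 times as many samples.

Current: n = 66, width = 3.66
New: n = 594, width ≈ 1.19

Width reduced by factor of 3.66/1.19 = 3.08.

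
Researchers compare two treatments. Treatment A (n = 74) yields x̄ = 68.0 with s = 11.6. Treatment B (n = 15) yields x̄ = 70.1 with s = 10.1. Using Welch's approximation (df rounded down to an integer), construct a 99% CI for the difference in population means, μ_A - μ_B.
(-10.38, 6.18)

Difference: x̄₁ - x̄₂ = -2.10
SE = √(s₁²/n₁ + s₂²/n₂) = √(11.6²/74 + 10.1²/15) = 2.9358
df = 22.18 → 22 (Welch–Satterthwaite, rounded down)
t* = 2.819

CI: -2.10 ± 2.819 · 2.9358 = -2.10 ± 8.28 = (-10.38, 6.18)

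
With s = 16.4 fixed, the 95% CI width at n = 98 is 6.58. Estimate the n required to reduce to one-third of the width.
n ≈ 882

CI width ∝ 1/√n
To reduce width by factor 3, need √n to grow by 3 → need 3² = 9 times as many samples.

Current: n = 98, width = 6.58
New: n = 882, width ≈ 2.17

Width reduced by factor of 6.58/2.17 = 3.03.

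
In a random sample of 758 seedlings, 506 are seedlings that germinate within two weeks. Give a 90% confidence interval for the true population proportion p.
(0.639, 0.696)

Proportion CI:
p̂ = 506/758 = 0.66755
SE = √(p̂(1-p̂)/n) = √(0.66755 · 0.33245 / 758) = 0.01711

z* = 1.645
Margin = z* · SE = 1.645 · 0.01711 = 0.0281

CI: 0.66755 ± 0.0281 = (0.639, 0.696)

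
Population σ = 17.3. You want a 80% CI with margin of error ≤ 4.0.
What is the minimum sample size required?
n ≥ 31

For margin E ≤ 4.0:
n ≥ (z* · σ / E)²
n ≥ (1.282 · 17.3 / 4.0)²
n ≥ 30.74

Minimum n = 31 (rounding up)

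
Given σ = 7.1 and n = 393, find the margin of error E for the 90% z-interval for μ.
Margin of error = 0.59

Margin of error = z* · σ/√n
= 1.645 · 7.1/√393
= 1.645 · 7.1/19.8242
= 0.59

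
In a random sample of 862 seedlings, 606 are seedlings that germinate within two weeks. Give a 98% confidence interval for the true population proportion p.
(0.667, 0.739)

Proportion CI:
p̂ = 606/862 = 0.70302
SE = √(p̂(1-p̂)/n) = √(0.70302 · 0.29698 / 862) = 0.01556

z* = 2.326
Margin = z* · SE = 2.326 · 0.01556 = 0.0362

CI: 0.70302 ± 0.0362 = (0.667, 0.739)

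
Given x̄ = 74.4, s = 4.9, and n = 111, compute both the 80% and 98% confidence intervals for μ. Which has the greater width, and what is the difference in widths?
98% CI is wider by 1.00

df = 110
80% CI: t* = 1.289, (73.80, 75.00), width = 2 · t* · s/√n = 1.20
98% CI: t* = 2.361, (73.30, 75.50), width = 2 · t* · s/√n = 2.20

The 98% CI is wider by 2.20 - 1.20 = 1.00.
Higher confidence requires a wider interval.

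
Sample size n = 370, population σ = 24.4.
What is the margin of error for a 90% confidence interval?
Margin of error = 2.09

Margin of error = z* · σ/√n
= 1.645 · 24.4/√370
= 1.645 · 24.4/19.2354
= 2.09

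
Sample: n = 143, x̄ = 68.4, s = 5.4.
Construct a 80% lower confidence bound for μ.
μ ≥ 68.02

Lower bound (one-sided):
t* = 0.844 (one-sided for 80%)
Lower bound = x̄ - t* · s/√n = 68.4 - 0.844 · 5.4/√143 = 68.02

We are 80% confident that μ ≥ 68.02.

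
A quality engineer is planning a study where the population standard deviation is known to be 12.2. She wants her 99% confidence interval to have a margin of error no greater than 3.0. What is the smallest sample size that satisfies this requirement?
n ≥ 110

For margin E ≤ 3.0:
n ≥ (z* · σ / E)²
n ≥ (2.576 · 12.2 / 3.0)²
n ≥ 109.74

Minimum n = 110 (rounding up)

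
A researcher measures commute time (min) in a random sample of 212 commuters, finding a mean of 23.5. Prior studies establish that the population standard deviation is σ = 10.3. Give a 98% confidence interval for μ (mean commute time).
(21.85, 25.15)

z-interval (σ known):
z* = 2.326 for 98% confidence

Margin of error = z* · σ/√n = 2.326 · 10.3/√212 = 1.65

CI: (23.5 - 1.65, 23.5 + 1.65) = (21.85, 25.15)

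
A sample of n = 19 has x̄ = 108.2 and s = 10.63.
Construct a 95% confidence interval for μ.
(103.08, 113.32)

t-interval (σ unknown):
df = n - 1 = 18
t* = 2.101 for 95% confidence

Margin of error = t* · s/√n = 2.101 · 10.63/√19 = 5.12

CI: (103.08, 113.32)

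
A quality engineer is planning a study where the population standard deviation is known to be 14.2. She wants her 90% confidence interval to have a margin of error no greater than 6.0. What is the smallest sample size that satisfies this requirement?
n ≥ 16

For margin E ≤ 6.0:
n ≥ (z* · σ / E)²
n ≥ (1.645 · 14.2 / 6.0)²
n ≥ 15.16

Minimum n = 16 (rounding up)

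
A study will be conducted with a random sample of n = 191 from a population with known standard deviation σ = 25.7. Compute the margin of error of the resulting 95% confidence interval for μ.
Margin of error = 3.64

Margin of error = z* · σ/√n
= 1.960 · 25.7/√191
= 1.960 · 25.7/13.8203
= 3.64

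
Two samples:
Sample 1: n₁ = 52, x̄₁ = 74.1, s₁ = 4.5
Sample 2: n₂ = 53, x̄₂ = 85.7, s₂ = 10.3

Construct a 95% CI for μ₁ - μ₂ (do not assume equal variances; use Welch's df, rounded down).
(-14.68, -8.52)

Difference: x̄₁ - x̄₂ = -11.60
SE = √(s₁²/n₁ + s₂²/n₂) = √(4.5²/52 + 10.3²/53) = 1.5463
df = 71.44 → 71 (Welch–Satterthwaite, rounded down)
t* = 1.994

CI: -11.60 ± 1.994 · 1.5463 = -11.60 ± 3.08 = (-14.68, -8.52)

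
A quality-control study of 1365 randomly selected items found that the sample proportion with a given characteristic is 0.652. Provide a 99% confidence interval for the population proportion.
(0.619, 0.685)

Proportion CI:
SE = √(p̂(1-p̂)/n) = √(0.652 · 0.348 / 1365) = 0.01289

z* = 2.576
Margin = z* · SE = 2.576 · 0.01289 = 0.0332

CI: 0.652 ± 0.0332 = (0.619, 0.685)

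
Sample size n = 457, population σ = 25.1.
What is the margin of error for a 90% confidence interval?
Margin of error = 1.93

Margin of error = z* · σ/√n
= 1.645 · 25.1/√457
= 1.645 · 25.1/21.3776
= 1.93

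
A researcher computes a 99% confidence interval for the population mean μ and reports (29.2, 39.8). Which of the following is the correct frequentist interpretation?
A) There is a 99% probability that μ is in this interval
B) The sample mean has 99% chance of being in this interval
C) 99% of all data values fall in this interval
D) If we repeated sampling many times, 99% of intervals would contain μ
D

A) Wrong — μ is fixed; the randomness lives in the interval, not in μ.
B) Wrong — x̄ is observed and sits in the interval by construction.
C) Wrong — a CI is about the parameter μ, not individual data values.
D) Correct — this is the frequentist long-run coverage interpretation.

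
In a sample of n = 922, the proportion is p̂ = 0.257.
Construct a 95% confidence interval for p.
(0.229, 0.285)

Proportion CI:
SE = √(p̂(1-p̂)/n) = √(0.257 · 0.743 / 922) = 0.01439

z* = 1.960
Margin = z* · SE = 1.960 · 0.01439 = 0.0282

CI: 0.257 ± 0.0282 = (0.229, 0.285)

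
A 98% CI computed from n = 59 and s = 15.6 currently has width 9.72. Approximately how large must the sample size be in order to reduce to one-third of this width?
n ≈ 531

CI width ∝ 1/√n
To reduce width by factor 3, need √n to grow by 3 → need 3² = 9 times as many samples.

Current: n = 59, width = 9.72
New: n = 531, width ≈ 3.16

Width reduced by factor of 9.72/3.16 = 3.08.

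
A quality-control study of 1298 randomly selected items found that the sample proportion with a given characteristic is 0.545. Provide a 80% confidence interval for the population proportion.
(0.527, 0.563)

Proportion CI:
SE = √(p̂(1-p̂)/n) = √(0.545 · 0.455 / 1298) = 0.01382

z* = 1.282
Margin = z* · SE = 1.282 · 0.01382 = 0.0177

CI: 0.545 ± 0.0177 = (0.527, 0.563)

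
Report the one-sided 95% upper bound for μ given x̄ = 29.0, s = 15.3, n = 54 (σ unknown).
μ ≤ 32.49

Upper bound (one-sided):
t* = 1.674 (one-sided for 95%)
Upper bound = x̄ + t* · s/√n = 29.0 + 1.674 · 15.3/√54 = 32.49

We are 95% confident that μ ≤ 32.49.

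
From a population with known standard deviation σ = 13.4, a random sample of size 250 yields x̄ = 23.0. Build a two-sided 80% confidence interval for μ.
(21.91, 24.09)

z-interval (σ known):
z* = 1.282 for 80% confidence

Margin of error = z* · σ/√n = 1.282 · 13.4/√250 = 1.09

CI: (23.0 - 1.09, 23.0 + 1.09) = (21.91, 24.09)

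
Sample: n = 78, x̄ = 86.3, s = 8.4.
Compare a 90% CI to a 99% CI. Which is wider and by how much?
99% CI is wider by 1.85

df = 77
90% CI: t* = 1.665, (84.72, 87.88), width = 2 · t* · s/√n = 3.17
99% CI: t* = 2.641, (83.79, 88.81), width = 2 · t* · s/√n = 5.02

The 99% CI is wider by 5.02 - 3.17 = 1.85.
Higher confidence requires a wider interval.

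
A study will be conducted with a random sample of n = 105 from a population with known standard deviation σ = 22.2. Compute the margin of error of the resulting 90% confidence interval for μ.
Margin of error = 3.56

Margin of error = z* · σ/√n
= 1.645 · 22.2/√105
= 1.645 · 22.2/10.2470
= 3.56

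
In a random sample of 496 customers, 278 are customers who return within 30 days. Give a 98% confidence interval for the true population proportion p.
(0.509, 0.612)

Proportion CI:
p̂ = 278/496 = 0.56048
SE = √(p̂(1-p̂)/n) = √(0.56048 · 0.43952 / 496) = 0.02229

z* = 2.326
Margin = z* · SE = 2.326 · 0.02229 = 0.0518

CI: 0.56048 ± 0.0518 = (0.509, 0.612)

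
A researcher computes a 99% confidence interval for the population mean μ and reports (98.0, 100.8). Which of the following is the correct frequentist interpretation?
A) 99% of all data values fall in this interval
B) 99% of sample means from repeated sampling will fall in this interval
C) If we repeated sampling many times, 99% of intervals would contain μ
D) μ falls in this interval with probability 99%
C

A) Wrong — a CI is about the parameter μ, not individual data values.
B) Wrong — coverage applies to intervals containing μ, not to future x̄ values.
C) Correct — this is the frequentist long-run coverage interpretation.
D) Wrong — μ is fixed; the randomness lives in the interval, not in μ.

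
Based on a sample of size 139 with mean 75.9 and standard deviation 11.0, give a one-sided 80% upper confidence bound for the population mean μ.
μ ≤ 76.69

Upper bound (one-sided):
t* = 0.844 (one-sided for 80%)
Upper bound = x̄ + t* · s/√n = 75.9 + 0.844 · 11.0/√139 = 76.69

We are 80% confident that μ ≤ 76.69.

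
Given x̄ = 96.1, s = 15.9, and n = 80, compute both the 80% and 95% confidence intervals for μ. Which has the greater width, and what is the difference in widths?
95% CI is wider by 2.49

df = 79
80% CI: t* = 1.292, (93.80, 98.40), width = 2 · t* · s/√n = 4.59
95% CI: t* = 1.990, (92.56, 99.64), width = 2 · t* · s/√n = 7.08

The 95% CI is wider by 7.08 - 4.59 = 2.49.
Higher confidence requires a wider interval.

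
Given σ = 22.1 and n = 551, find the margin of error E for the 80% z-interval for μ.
Margin of error = 1.21

Margin of error = z* · σ/√n
= 1.282 · 22.1/√551
= 1.282 · 22.1/23.4734
= 1.21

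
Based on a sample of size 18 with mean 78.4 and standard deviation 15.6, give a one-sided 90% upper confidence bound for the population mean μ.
μ ≤ 83.30

Upper bound (one-sided):
t* = 1.333 (one-sided for 90%)
Upper bound = x̄ + t* · s/√n = 78.4 + 1.333 · 15.6/√18 = 83.30

We are 90% confident that μ ≤ 83.30.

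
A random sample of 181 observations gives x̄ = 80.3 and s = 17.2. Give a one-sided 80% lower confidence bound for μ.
μ ≥ 79.22

Lower bound (one-sided):
t* = 0.844 (one-sided for 80%)
Lower bound = x̄ - t* · s/√n = 80.3 - 0.844 · 17.2/√181 = 79.22

We are 80% confident that μ ≥ 79.22.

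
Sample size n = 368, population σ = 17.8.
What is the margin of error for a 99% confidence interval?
Margin of error = 2.39

Margin of error = z* · σ/√n
= 2.576 · 17.8/√368
= 2.576 · 17.8/19.1833
= 2.39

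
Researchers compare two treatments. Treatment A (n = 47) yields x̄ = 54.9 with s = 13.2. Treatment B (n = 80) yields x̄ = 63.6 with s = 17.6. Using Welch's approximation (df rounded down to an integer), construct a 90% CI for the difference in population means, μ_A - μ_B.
(-13.26, -4.14)

Difference: x̄₁ - x̄₂ = -8.70
SE = √(s₁²/n₁ + s₂²/n₂) = √(13.2²/47 + 17.6²/80) = 2.7530
df = 117.58 → 117 (Welch–Satterthwaite, rounded down)
t* = 1.658

CI: -8.70 ± 1.658 · 2.7530 = -8.70 ± 4.56 = (-13.26, -4.14)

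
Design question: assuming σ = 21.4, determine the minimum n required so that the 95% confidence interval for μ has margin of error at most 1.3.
n ≥ 1042

For margin E ≤ 1.3:
n ≥ (z* · σ / E)²
n ≥ (1.960 · 21.4 / 1.3)²
n ≥ 1041.01

Minimum n = 1042 (rounding up)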